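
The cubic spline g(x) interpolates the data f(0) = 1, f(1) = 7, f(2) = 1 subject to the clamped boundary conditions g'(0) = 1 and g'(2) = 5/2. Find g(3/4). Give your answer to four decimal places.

6.2324

With M_i denoting the second derivative at x_i, h_i = 1, 1, and Δ_i = (y_(i+1) − y_i)/h_i = 6, -6:
  1·M_0 + 4·M_1 + 1·M_2 = 6(Δ_1 - Δ_0) = -72
Clamped end conditions give two more equations: 2h_0·M_0 + h_0·M_1 = 6(Δ_0 - g'(0)) = 30 and h_1·M_1 + 2h_1·M_2 = 6(g'(2) - Δ_1) = 51.
Solving the tridiagonal system: M_0 = 135/4, M_1 = -75/2, M_2 = 177/4.
On [0, 1], g(x) = 1 + 1·x + 135/8·x² - 95/8·x³.
With x = 3/4: g(3/4) = 3191/512.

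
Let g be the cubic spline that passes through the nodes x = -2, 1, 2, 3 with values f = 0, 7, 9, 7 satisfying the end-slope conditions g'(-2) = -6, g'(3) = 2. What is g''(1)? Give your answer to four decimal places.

-2.6897

Put m_i = g'' at the i-th knot. Here h = (3, 1, 1) and Δ = (7/3, 2, -2), so the interior equations h_(i-1)·m_(i-1) + 2(h_(i-1)+h_i)·m_i + h_i·m_(i+1) = 6(Δ_i − Δ_(i-1)) read
  3·m_0 + 8·m_1 + 1·m_2 = 6(Δ_1 - Δ_0) = -2
  1·m_1 + 4·m_2 + 1·m_3 = 6(Δ_2 - Δ_1) = -24
Clamped end conditions give two more equations: 2h_0·m_0 + h_0·m_1 = 6(Δ_0 - g'(-2)) = 50 and h_2·m_2 + 2h_2·m_3 = 6(g'(3) - Δ_2) = 24.
Hence m_0 = 842/87, m_1 = -78/29, m_2 = -276/29, m_3 = 486/29.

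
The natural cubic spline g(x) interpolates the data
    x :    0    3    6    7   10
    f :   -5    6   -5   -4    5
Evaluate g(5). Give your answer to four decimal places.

With M_i denoting the second derivative at x_i, h_i = 3, 3, 1, 3, and Δ_i = (y_(i+1) − y_i)/h_i = 11/3, -11/3, 1, 3:
  3·M_0 + 12·M_1 + 3·M_2 = 6(Δ_1 - Δ_0) = -44
  3·M_1 + 8·M_2 + 1·M_3 = 6(Δ_2 - Δ_1) = 28
  1·M_2 + 8·M_3 + 3·M_4 = 6(Δ_3 - Δ_2) = 12
Natural end conditions: M_0 = M_4 = 0.
Solving: M_0 = 0, M_1 = -284/57, M_2 = 100/19, M_3 = 16/19, M_4 = 0.
On [3, 6], g(x) = 6 - 25/19·(x - 3) - 142/57·(x - 3)² + 292/513·(x - 3)³.
With (x - 3) = 2: g(5) = -1048/513.

-2.0429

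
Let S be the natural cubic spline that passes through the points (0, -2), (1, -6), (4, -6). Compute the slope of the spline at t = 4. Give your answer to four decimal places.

With M_i denoting the second derivative at x_i, h_i = 1, 3, and Δ_i = (y_(i+1) − y_i)/h_i = -4, 0:
  1·M_0 + 8·M_1 + 3·M_2 = 6(Δ_1 - Δ_0) = 24
Natural end conditions: M_0 = M_2 = 0.
Hence M_0 = 0, M_1 = 3, M_2 = 0.
On [1, 4], S'(t) = b_1 + 2c_1·(t - 1) + 3d_1·(t - 1)² with b_1 = Δ_1 - h_1(2M_1 + M_2)/6 = -3, c_1 = M_1/2 = 3/2, d_1 = (M_2 - M_1)/(6h_1) = -1/6. So S'(4) = 3/2.

1.5000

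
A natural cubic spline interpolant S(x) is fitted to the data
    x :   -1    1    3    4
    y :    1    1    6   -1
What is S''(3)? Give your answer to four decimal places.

Let m_i = S''(x_i). Step sizes h_i = 2, 2, 1; slopes of the chords Δ_i = (y_(i+1) - y_i)/h_i = 0, 5/2, -7.
  2·m_0 + 8·m_1 + 2·m_2 = 6(Δ_1 - Δ_0) = 15
  2·m_1 + 6·m_2 + 1·m_3 = 6(Δ_2 - Δ_1) = -57
Natural end conditions: m_0 = m_3 = 0.
Solving the tridiagonal system: m_0 = 0, m_1 = 51/11, m_2 = -243/22, m_3 = 0.

-11.0455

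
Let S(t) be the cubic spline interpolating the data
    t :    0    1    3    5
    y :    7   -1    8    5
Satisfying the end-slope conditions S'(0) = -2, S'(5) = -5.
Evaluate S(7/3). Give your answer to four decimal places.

3.3156

With m_i denoting the second derivative at x_i, h_i = 1, 2, 2, and Δ_i = (y_(i+1) − y_i)/h_i = -8, 9/2, -3/2:
  1·m_0 + 6·m_1 + 2·m_2 = 6(Δ_1 - Δ_0) = 75
  2·m_1 + 8·m_2 + 2·m_3 = 6(Δ_2 - Δ_1) = -36
Clamped end conditions give two more equations: 2h_0·m_0 + h_0·m_1 = 6(Δ_0 - S'(0)) = -36 and h_2·m_2 + 2h_2·m_3 = 6(S'(5) - Δ_2) = -21.
Forward elimination and back-substitution give m_0 = -648/23, m_1 = 468/23, m_2 = -435/46, m_3 = -12/23.
On [1, 3], S(t) = -1 - 136/23·(t - 1) + 234/23·(t - 1)² - 457/184·(t - 1)³.
With (t - 1) = 4/3: S(7/3) = 2059/621.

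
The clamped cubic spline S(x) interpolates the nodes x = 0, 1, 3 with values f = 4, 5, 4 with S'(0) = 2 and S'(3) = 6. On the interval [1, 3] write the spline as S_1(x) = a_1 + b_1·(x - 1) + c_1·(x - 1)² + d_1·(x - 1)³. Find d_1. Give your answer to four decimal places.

With M_i denoting the second derivative at x_i, h_i = 1, 2, and Δ_i = (y_(i+1) − y_i)/h_i = 1, -1/2:
  1·M_0 + 6·M_1 + 2·M_2 = 6(Δ_1 - Δ_0) = -9
Clamped end conditions give two more equations: 2h_0·M_0 + h_0·M_1 = 6(Δ_0 - S'(0)) = -6 and h_1·M_1 + 2h_1·M_2 = 6(S'(3) - Δ_1) = 39.
Solving: M_0 = -1/6, M_1 = -17/3, M_2 = 151/12.
On [1, 3], with S_1(x) = a_1 + b_1·(x - 1) + c_1·(x - 1)² + d_1·(x - 1)³: c_1 = M_1/2 = -17/6, d_1 = (M_2 - M_1)/(6h_1) = 73/48, b_1 = Δ_1 - h_1(2M_1 + M_2)/6 = -11/12.

1.5208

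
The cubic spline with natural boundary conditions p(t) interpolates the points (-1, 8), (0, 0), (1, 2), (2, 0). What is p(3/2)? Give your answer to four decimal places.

1.6500

Write M_i for p''(x_i). With h_i = 1, 1, 1 and divided differences Δ_i = -8, 2, -2, the continuity of p' gives the tridiagonal system
  1·M_0 + 4·M_1 + 1·M_2 = 6(Δ_1 - Δ_0) = 60
  1·M_1 + 4·M_2 + 1·M_3 = 6(Δ_2 - Δ_1) = -24
Natural end conditions: M_0 = M_3 = 0.
Hence M_0 = 0, M_1 = 88/5, M_2 = -52/5, M_3 = 0.
On [1, 2], p(t) = 2 + 22/15·(t - 1) - 26/5·(t - 1)² + 26/15·(t - 1)³.
With (t - 1) = 1/2: p(3/2) = 33/20.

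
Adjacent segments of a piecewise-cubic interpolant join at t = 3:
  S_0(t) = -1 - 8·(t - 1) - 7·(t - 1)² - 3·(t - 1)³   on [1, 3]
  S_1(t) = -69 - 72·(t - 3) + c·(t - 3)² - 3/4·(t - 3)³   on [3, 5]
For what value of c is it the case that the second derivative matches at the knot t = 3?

S_0''(t) = -14 - 18·(t - 1), so S_0''(3) = -50. On the right, S_1''(3) = 2c, so c = -25.

-25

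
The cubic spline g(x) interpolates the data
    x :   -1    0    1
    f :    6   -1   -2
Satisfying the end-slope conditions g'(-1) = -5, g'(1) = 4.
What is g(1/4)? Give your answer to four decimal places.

Put σ_i = g'' at the i-th knot. Here h = (1, 1) and Δ = (-7, -1), so the interior equations h_(i-1)·σ_(i-1) + 2(h_(i-1)+h_i)·σ_i + h_i·σ_(i+1) = 6(Δ_i − Δ_(i-1)) read
  1·σ_0 + 4·σ_1 + 1·σ_2 = 6(Δ_1 - Δ_0) = 36
Clamped end conditions give two more equations: 2h_0·σ_0 + h_0·σ_1 = 6(Δ_0 - g'(-1)) = -12 and h_1·σ_1 + 2h_1·σ_2 = 6(g'(1) - Δ_1) = 30.
Hence σ_0 = -21/2, σ_1 = 9, σ_2 = 21/2.
On [0, 1], g(x) = -1 - 23/4·x + 9/2·x² + 1/4·x³.
With x = 1/4: g(1/4) = -551/256.

-2.1523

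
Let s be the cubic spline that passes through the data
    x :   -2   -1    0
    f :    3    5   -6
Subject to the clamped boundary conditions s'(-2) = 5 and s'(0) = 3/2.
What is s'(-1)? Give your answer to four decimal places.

-8.3750

With M_i denoting the second derivative at x_i, h_i = 1, 1, and Δ_i = (y_(i+1) − y_i)/h_i = 2, -11:
  1·M_0 + 4·M_1 + 1·M_2 = 6(Δ_1 - Δ_0) = -78
Clamped end conditions give two more equations: 2h_0·M_0 + h_0·M_1 = 6(Δ_0 - s'(-2)) = -18 and h_1·M_1 + 2h_1·M_2 = 6(s'(0) - Δ_1) = 75.
Forward elimination and back-substitution give M_0 = 35/4, M_1 = -71/2, M_2 = 221/4.
On [-1, 0], s'(x) = b_1 + 2c_1·(x + 1) + 3d_1·(x + 1)² with b_1 = Δ_1 - h_1(2M_1 + M_2)/6 = -67/8, c_1 = M_1/2 = -71/4, d_1 = (M_2 - M_1)/(6h_1) = 121/8. So s'(-1) = -67/8.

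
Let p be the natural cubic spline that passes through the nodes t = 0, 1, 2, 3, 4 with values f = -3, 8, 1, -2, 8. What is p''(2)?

Let m_i = p''(x_i). Step sizes h_i = 1, 1, 1, 1; slopes of the chords Δ_i = (y_(i+1) - y_i)/h_i = 11, -7, -3, 10.
  1·m_0 + 4·m_1 + 1·m_2 = 6(Δ_1 - Δ_0) = -108
  1·m_1 + 4·m_2 + 1·m_3 = 6(Δ_2 - Δ_1) = 24
  1·m_2 + 4·m_3 + 1·m_4 = 6(Δ_3 - Δ_2) = 78
Natural end conditions: m_0 = m_4 = 0.
Forward elimination and back-substitution give m_0 = 0, m_1 = -117/4, m_2 = 9, m_3 = 69/4, m_4 = 0.

9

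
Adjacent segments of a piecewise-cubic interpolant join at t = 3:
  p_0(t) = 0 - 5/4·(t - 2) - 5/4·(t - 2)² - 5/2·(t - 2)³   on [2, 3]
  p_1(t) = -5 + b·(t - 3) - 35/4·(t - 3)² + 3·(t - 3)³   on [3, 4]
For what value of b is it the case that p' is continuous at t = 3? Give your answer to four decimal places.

-11.2500

p_0'(t) = -5/4 - 5/2·(t - 2) - 15/2·(t - 2)², so p_0'(3) = -45/4. On the right, p_1'(3) = b, so b = -45/4.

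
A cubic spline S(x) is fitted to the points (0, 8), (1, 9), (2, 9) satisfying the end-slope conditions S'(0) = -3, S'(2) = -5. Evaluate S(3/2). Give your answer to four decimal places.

9.9688

Put M_i = S'' at the i-th knot. Here h = (1, 1) and Δ = (1, 0), so the interior equations h_(i-1)·M_(i-1) + 2(h_(i-1)+h_i)·M_i + h_i·M_(i+1) = 6(Δ_i − Δ_(i-1)) read
  1·M_0 + 4·M_1 + 1·M_2 = 6(Δ_1 - Δ_0) = -6
Clamped end conditions give two more equations: 2h_0·M_0 + h_0·M_1 = 6(Δ_0 - S'(0)) = 24 and h_1·M_1 + 2h_1·M_2 = 6(S'(2) - Δ_1) = -30.
Solving the tridiagonal system: M_0 = 25/2, M_1 = -1, M_2 = -29/2.
On [1, 2], S(x) = 9 + 11/4·(x - 1) - 1/2·(x - 1)² - 9/4·(x - 1)³.
With (x - 1) = 1/2: S(3/2) = 319/32.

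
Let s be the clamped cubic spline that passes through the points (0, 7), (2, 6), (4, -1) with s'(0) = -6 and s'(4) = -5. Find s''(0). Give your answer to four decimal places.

10.7500

With M_i denoting the second derivative at x_i, h_i = 2, 2, and Δ_i = (y_(i+1) − y_i)/h_i = -1/2, -7/2:
  2·M_0 + 8·M_1 + 2·M_2 = 6(Δ_1 - Δ_0) = -18
Clamped end conditions give two more equations: 2h_0·M_0 + h_0·M_1 = 6(Δ_0 - s'(0)) = 33 and h_1·M_1 + 2h_1·M_2 = 6(s'(4) - Δ_1) = -9.
Solving: M_0 = 43/4, M_1 = -5, M_2 = 1/4.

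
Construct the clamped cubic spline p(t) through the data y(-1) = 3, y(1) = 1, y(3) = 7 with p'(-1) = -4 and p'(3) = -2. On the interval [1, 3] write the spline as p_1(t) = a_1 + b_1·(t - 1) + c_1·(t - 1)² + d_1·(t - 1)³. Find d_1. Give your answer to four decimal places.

-1.2500

Let m_i = p''(x_i). Step sizes h_i = 2, 2; slopes of the chords Δ_i = (y_(i+1) - y_i)/h_i = -1, 3.
  2·m_0 + 8·m_1 + 2·m_2 = 6(Δ_1 - Δ_0) = 24
Clamped end conditions give two more equations: 2h_0·m_0 + h_0·m_1 = 6(Δ_0 - p'(-1)) = 18 and h_1·m_1 + 2h_1·m_2 = 6(p'(3) - Δ_1) = -30.
Solving the tridiagonal system: m_0 = 2, m_1 = 5, m_2 = -10.
On [1, 3], with p_1(t) = a_1 + b_1·(t - 1) + c_1·(t - 1)² + d_1·(t - 1)³: c_1 = m_1/2 = 5/2, d_1 = (m_2 - m_1)/(6h_1) = -5/4, b_1 = Δ_1 - h_1(2m_1 + m_2)/6 = 3.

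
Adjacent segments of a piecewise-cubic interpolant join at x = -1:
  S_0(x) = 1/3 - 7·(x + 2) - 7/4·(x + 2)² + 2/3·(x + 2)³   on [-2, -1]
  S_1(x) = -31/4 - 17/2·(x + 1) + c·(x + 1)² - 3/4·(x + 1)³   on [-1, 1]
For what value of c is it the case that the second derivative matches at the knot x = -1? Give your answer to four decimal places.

0.2500

S_0''(x) = -7/2 + 4·(x + 2), so S_0''(-1) = 1/2. On the right, S_1''(-1) = 2c, so c = 1/4.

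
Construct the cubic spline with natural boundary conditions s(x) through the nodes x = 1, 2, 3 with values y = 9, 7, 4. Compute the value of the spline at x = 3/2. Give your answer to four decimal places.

Put M_i = s'' at the i-th knot. Here h = (1, 1) and Δ = (-2, -3), so the interior equations h_(i-1)·M_(i-1) + 2(h_(i-1)+h_i)·M_i + h_i·M_(i+1) = 6(Δ_i − Δ_(i-1)) read
  1·M_0 + 4·M_1 + 1·M_2 = 6(Δ_1 - Δ_0) = -6
Natural end conditions: M_0 = M_2 = 0.
Solving the tridiagonal system: M_0 = 0, M_1 = -3/2, M_2 = 0.
On [1, 2], s(x) = 9 - 7/4·(x - 1) + 0·(x - 1)² - 1/4·(x - 1)³.
With (x - 1) = 1/2: s(3/2) = 259/32.

8.0938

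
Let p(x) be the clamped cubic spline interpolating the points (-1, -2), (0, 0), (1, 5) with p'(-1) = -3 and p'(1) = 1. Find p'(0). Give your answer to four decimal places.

Write m_i for p''(x_i). With h_i = 1, 1 and divided differences Δ_i = 2, 5, the continuity of p' gives the tridiagonal system
  1·m_0 + 4·m_1 + 1·m_2 = 6(Δ_1 - Δ_0) = 18
Clamped end conditions give two more equations: 2h_0·m_0 + h_0·m_1 = 6(Δ_0 - p'(-1)) = 30 and h_1·m_1 + 2h_1·m_2 = 6(p'(1) - Δ_1) = -24.
Solving: m_0 = 25/2, m_1 = 5, m_2 = -29/2.
On [0, 1], p'(x) = b_1 + 2c_1·x + 3d_1·x² with b_1 = Δ_1 - h_1(2m_1 + m_2)/6 = 23/4, c_1 = m_1/2 = 5/2, d_1 = (m_2 - m_1)/(6h_1) = -13/4. So p'(0) = 23/4.

5.7500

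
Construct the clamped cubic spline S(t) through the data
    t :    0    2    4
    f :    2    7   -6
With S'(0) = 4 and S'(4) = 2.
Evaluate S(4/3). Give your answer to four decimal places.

With m_i denoting the second derivative at x_i, h_i = 2, 2, and Δ_i = (y_(i+1) − y_i)/h_i = 5/2, -13/2:
  2·m_0 + 8·m_1 + 2·m_2 = 6(Δ_1 - Δ_0) = -54
Clamped end conditions give two more equations: 2h_0·m_0 + h_0·m_1 = 6(Δ_0 - S'(0)) = -9 and h_1·m_1 + 2h_1·m_2 = 6(S'(4) - Δ_1) = 51.
Forward elimination and back-substitution give m_0 = 4, m_1 = -25/2, m_2 = 19.
On [0, 2], S(t) = 2 + 4·t + 2·t² - 11/8·t³.
With t = 4/3: S(4/3) = 206/27.

7.6296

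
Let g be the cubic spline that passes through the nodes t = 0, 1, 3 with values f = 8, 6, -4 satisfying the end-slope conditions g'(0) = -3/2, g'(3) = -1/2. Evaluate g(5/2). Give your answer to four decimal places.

-2.6641

Put σ_i = g'' at the i-th knot. Here h = (1, 2) and Δ = (-2, -5), so the interior equations h_(i-1)·σ_(i-1) + 2(h_(i-1)+h_i)·σ_i + h_i·σ_(i+1) = 6(Δ_i − Δ_(i-1)) read
  1·σ_0 + 6·σ_1 + 2·σ_2 = 6(Δ_1 - Δ_0) = -18
Clamped end conditions give two more equations: 2h_0·σ_0 + h_0·σ_1 = 6(Δ_0 - g'(0)) = -3 and h_1·σ_1 + 2h_1·σ_2 = 6(g'(3) - Δ_1) = 27.
Solving: σ_0 = 11/6, σ_1 = -20/3, σ_2 = 121/12.
On [1, 3], g(t) = 6 - 47/12·(t - 1) - 10/3·(t - 1)² + 67/48·(t - 1)³.
With (t - 1) = 3/2: g(5/2) = -341/128.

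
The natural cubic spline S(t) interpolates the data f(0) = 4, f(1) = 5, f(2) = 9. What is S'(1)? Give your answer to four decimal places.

Write M_i for S''(x_i). With h_i = 1, 1 and divided differences Δ_i = 1, 4, the continuity of S' gives the tridiagonal system
  1·M_0 + 4·M_1 + 1·M_2 = 6(Δ_1 - Δ_0) = 18
Natural end conditions: M_0 = M_2 = 0.
Solving: M_0 = 0, M_1 = 9/2, M_2 = 0.
On [1, 2], S'(t) = b_1 + 2c_1·(t - 1) + 3d_1·(t - 1)² with b_1 = Δ_1 - h_1(2M_1 + M_2)/6 = 5/2, c_1 = M_1/2 = 9/4, d_1 = (M_2 - M_1)/(6h_1) = -3/4. So S'(1) = 5/2.

2.5000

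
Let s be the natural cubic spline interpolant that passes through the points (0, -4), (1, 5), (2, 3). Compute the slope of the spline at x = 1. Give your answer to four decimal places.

Let M_i = s''(x_i). Step sizes h_i = 1, 1; slopes of the chords Δ_i = (y_(i+1) - y_i)/h_i = 9, -2.
  1·M_0 + 4·M_1 + 1·M_2 = 6(Δ_1 - Δ_0) = -66
Natural end conditions: M_0 = M_2 = 0.
Hence M_0 = 0, M_1 = -33/2, M_2 = 0.
On [1, 2], s'(x) = b_1 + 2c_1·(x - 1) + 3d_1·(x - 1)² with b_1 = Δ_1 - h_1(2M_1 + M_2)/6 = 7/2, c_1 = M_1/2 = -33/4, d_1 = (M_2 - M_1)/(6h_1) = 11/4. So s'(1) = 7/2.

3.5000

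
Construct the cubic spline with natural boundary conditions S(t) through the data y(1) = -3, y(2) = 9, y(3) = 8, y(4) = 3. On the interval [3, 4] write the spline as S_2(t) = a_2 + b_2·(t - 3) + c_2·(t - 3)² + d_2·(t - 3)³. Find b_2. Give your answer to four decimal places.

With M_i denoting the second derivative at x_i, h_i = 1, 1, 1, and Δ_i = (y_(i+1) − y_i)/h_i = 12, -1, -5:
  1·M_0 + 4·M_1 + 1·M_2 = 6(Δ_1 - Δ_0) = -78
  1·M_1 + 4·M_2 + 1·M_3 = 6(Δ_2 - Δ_1) = -24
Natural end conditions: M_0 = M_3 = 0.
Hence M_0 = 0, M_1 = -96/5, M_2 = -6/5, M_3 = 0.
On [3, 4], with S_2(t) = a_2 + b_2·(t - 3) + c_2·(t - 3)² + d_2·(t - 3)³: c_2 = M_2/2 = -3/5, d_2 = (M_3 - M_2)/(6h_2) = 1/5, b_2 = Δ_2 - h_2(2M_2 + M_3)/6 = -23/5.

-4.6000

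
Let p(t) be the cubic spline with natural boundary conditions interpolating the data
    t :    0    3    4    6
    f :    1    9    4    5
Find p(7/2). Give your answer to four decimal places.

With M_i denoting the second derivative at x_i, h_i = 3, 1, 2, and Δ_i = (y_(i+1) − y_i)/h_i = 8/3, -5, 1/2:
  3·M_0 + 8·M_1 + 1·M_2 = 6(Δ_1 - Δ_0) = -46
  1·M_1 + 6·M_2 + 2·M_3 = 6(Δ_2 - Δ_1) = 33
Natural end conditions: M_0 = M_3 = 0.
Hence M_0 = 0, M_1 = -309/47, M_2 = 310/47, M_3 = 0.
On [3, 4], p(t) = 9 - 551/141·(t - 3) - 309/94·(t - 3)² + 619/282·(t - 3)³.
With (t - 3) = 1/2: p(7/2) = 4887/752.

6.4987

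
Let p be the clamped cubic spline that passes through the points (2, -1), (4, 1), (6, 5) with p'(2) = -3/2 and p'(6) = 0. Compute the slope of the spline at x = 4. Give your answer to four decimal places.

Put σ_i = p'' at the i-th knot. Here h = (2, 2) and Δ = (1, 2), so the interior equations h_(i-1)·σ_(i-1) + 2(h_(i-1)+h_i)·σ_i + h_i·σ_(i+1) = 6(Δ_i − Δ_(i-1)) read
  2·σ_0 + 8·σ_1 + 2·σ_2 = 6(Δ_1 - Δ_0) = 6
Clamped end conditions give two more equations: 2h_0·σ_0 + h_0·σ_1 = 6(Δ_0 - p'(2)) = 15 and h_1·σ_1 + 2h_1·σ_2 = 6(p'(6) - Δ_1) = -12.
Forward elimination and back-substitution give σ_0 = 27/8, σ_1 = 3/4, σ_2 = -27/8.
On [4, 6], p'(x) = b_1 + 2c_1·(x - 4) + 3d_1·(x - 4)² with b_1 = Δ_1 - h_1(2σ_1 + σ_2)/6 = 21/8, c_1 = σ_1/2 = 3/8, d_1 = (σ_2 - σ_1)/(6h_1) = -11/32. So p'(4) = 21/8.

2.6250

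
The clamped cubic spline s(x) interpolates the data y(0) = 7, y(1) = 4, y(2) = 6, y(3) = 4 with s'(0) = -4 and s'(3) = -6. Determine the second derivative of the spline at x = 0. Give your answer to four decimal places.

With m_i denoting the second derivative at x_i, h_i = 1, 1, 1, and Δ_i = (y_(i+1) − y_i)/h_i = -3, 2, -2:
  1·m_0 + 4·m_1 + 1·m_2 = 6(Δ_1 - Δ_0) = 30
  1·m_1 + 4·m_2 + 1·m_3 = 6(Δ_2 - Δ_1) = -24
Clamped end conditions give two more equations: 2h_0·m_0 + h_0·m_1 = 6(Δ_0 - s'(0)) = 6 and h_2·m_2 + 2h_2·m_3 = 6(s'(3) - Δ_2) = -24.
Forward elimination and back-substitution give m_0 = -26/15, m_1 = 142/15, m_2 = -92/15, m_3 = -134/15.

-1.7333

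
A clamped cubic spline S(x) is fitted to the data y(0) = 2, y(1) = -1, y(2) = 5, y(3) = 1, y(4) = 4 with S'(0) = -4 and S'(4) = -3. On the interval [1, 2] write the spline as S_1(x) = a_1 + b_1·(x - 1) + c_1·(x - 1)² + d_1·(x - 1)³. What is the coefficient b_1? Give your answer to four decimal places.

3.0536

Put σ_i = S'' at the i-th knot. Here h = (1, 1, 1, 1) and Δ = (-3, 6, -4, 3), so the interior equations h_(i-1)·σ_(i-1) + 2(h_(i-1)+h_i)·σ_i + h_i·σ_(i+1) = 6(Δ_i − Δ_(i-1)) read
  1·σ_0 + 4·σ_1 + 1·σ_2 = 6(Δ_1 - Δ_0) = 54
  1·σ_1 + 4·σ_2 + 1·σ_3 = 6(Δ_2 - Δ_1) = -60
  1·σ_2 + 4·σ_3 + 1·σ_4 = 6(Δ_3 - Δ_2) = 42
Clamped end conditions give two more equations: 2h_0·σ_0 + h_0·σ_1 = 6(Δ_0 - S'(0)) = 6 and h_3·σ_3 + 2h_3·σ_4 = 6(S'(4) - Δ_3) = -36.
Hence σ_0 = -227/28, σ_1 = 311/14, σ_2 = -107/4, σ_3 = 347/14, σ_4 = -851/28.
On [1, 2], with S_1(x) = a_1 + b_1·(x - 1) + c_1·(x - 1)² + d_1·(x - 1)³: c_1 = σ_1/2 = 311/28, d_1 = (σ_2 - σ_1)/(6h_1) = -457/56, b_1 = Δ_1 - h_1(2σ_1 + σ_2)/6 = 171/56.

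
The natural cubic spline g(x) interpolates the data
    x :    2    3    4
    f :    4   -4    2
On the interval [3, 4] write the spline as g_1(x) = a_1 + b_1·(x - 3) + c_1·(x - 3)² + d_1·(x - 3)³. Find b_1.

-1

Write m_i for g''(x_i). With h_i = 1, 1 and divided differences Δ_i = -8, 6, the continuity of g' gives the tridiagonal system
  1·m_0 + 4·m_1 + 1·m_2 = 6(Δ_1 - Δ_0) = 84
Natural end conditions: m_0 = m_2 = 0.
Hence m_0 = 0, m_1 = 21, m_2 = 0.
On [3, 4], with g_1(x) = a_1 + b_1·(x - 3) + c_1·(x - 3)² + d_1·(x - 3)³: c_1 = m_1/2 = 21/2, d_1 = (m_2 - m_1)/(6h_1) = -7/2, b_1 = Δ_1 - h_1(2m_1 + m_2)/6 = -1.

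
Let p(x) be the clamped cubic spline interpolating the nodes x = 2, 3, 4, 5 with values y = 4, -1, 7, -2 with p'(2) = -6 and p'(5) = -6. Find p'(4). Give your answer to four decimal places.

Put M_i = p'' at the i-th knot. Here h = (1, 1, 1) and Δ = (-5, 8, -9), so the interior equations h_(i-1)·M_(i-1) + 2(h_(i-1)+h_i)·M_i + h_i·M_(i+1) = 6(Δ_i − Δ_(i-1)) read
  1·M_0 + 4·M_1 + 1·M_2 = 6(Δ_1 - Δ_0) = 78
  1·M_1 + 4·M_2 + 1·M_3 = 6(Δ_2 - Δ_1) = -102
Clamped end conditions give two more equations: 2h_0·M_0 + h_0·M_1 = 6(Δ_0 - p'(2)) = 6 and h_2·M_2 + 2h_2·M_3 = 6(p'(5) - Δ_2) = 18.
Solving: M_0 = -68/5, M_1 = 166/5, M_2 = -206/5, M_3 = 148/5.
On [4, 5], p'(x) = b_2 + 2c_2·(x - 4) + 3d_2·(x - 4)² with b_2 = Δ_2 - h_2(2M_2 + M_3)/6 = -1/5, c_2 = M_2/2 = -103/5, d_2 = (M_3 - M_2)/(6h_2) = 59/5. So p'(4) = -1/5.

-0.2000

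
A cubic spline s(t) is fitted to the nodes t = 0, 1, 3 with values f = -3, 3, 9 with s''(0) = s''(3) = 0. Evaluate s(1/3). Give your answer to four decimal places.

Write M_i for s''(x_i). With h_i = 1, 2 and divided differences Δ_i = 6, 3, the continuity of s' gives the tridiagonal system
  1·M_0 + 6·M_1 + 2·M_2 = 6(Δ_1 - Δ_0) = -18
Natural end conditions: M_0 = M_2 = 0.
Solving the tridiagonal system: M_0 = 0, M_1 = -3, M_2 = 0.
On [0, 1], s(t) = -3 + 13/2·t + 0·t² - 1/2·t³.
With t = 1/3: s(1/3) = -23/27.

-0.8519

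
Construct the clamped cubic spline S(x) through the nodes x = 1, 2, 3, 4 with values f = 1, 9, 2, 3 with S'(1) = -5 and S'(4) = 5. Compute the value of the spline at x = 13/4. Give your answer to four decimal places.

Write m_i for S''(x_i). With h_i = 1, 1, 1 and divided differences Δ_i = 8, -7, 1, the continuity of S' gives the tridiagonal system
  1·m_0 + 4·m_1 + 1·m_2 = 6(Δ_1 - Δ_0) = -90
  1·m_1 + 4·m_2 + 1·m_3 = 6(Δ_2 - Δ_1) = 48
Clamped end conditions give two more equations: 2h_0·m_0 + h_0·m_1 = 6(Δ_0 - S'(1)) = 78 and h_2·m_2 + 2h_2·m_3 = 6(S'(4) - Δ_2) = 24.
Forward elimination and back-substitution give m_0 = 182/3, m_1 = -130/3, m_2 = 68/3, m_3 = 2/3.
On [3, 4], S(x) = 2 - 20/3·(x - 3) + 34/3·(x - 3)² - 11/3·(x - 3)³.
With (x - 3) = 1/4: S(13/4) = 63/64.

0.9844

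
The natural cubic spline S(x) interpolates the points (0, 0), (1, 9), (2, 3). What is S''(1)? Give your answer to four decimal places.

Put M_i = S'' at the i-th knot. Here h = (1, 1) and Δ = (9, -6), so the interior equations h_(i-1)·M_(i-1) + 2(h_(i-1)+h_i)·M_i + h_i·M_(i+1) = 6(Δ_i − Δ_(i-1)) read
  1·M_0 + 4·M_1 + 1·M_2 = 6(Δ_1 - Δ_0) = -90
Natural end conditions: M_0 = M_2 = 0.
Hence M_0 = 0, M_1 = -45/2, M_2 = 0.

-22.5000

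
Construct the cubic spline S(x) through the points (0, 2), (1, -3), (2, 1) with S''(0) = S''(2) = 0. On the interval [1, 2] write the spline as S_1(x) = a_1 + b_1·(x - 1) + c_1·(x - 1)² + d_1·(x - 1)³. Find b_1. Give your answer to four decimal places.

Put M_i = S'' at the i-th knot. Here h = (1, 1) and Δ = (-5, 4), so the interior equations h_(i-1)·M_(i-1) + 2(h_(i-1)+h_i)·M_i + h_i·M_(i+1) = 6(Δ_i − Δ_(i-1)) read
  1·M_0 + 4·M_1 + 1·M_2 = 6(Δ_1 - Δ_0) = 54
Natural end conditions: M_0 = M_2 = 0.
Forward elimination and back-substitution give M_0 = 0, M_1 = 27/2, M_2 = 0.
On [1, 2], with S_1(x) = a_1 + b_1·(x - 1) + c_1·(x - 1)² + d_1·(x - 1)³: c_1 = M_1/2 = 27/4, d_1 = (M_2 - M_1)/(6h_1) = -9/4, b_1 = Δ_1 - h_1(2M_1 + M_2)/6 = -1/2.

-0.5000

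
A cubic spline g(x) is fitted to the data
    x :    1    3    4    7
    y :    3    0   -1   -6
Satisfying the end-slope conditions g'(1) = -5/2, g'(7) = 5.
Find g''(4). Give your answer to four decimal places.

With m_i denoting the second derivative at x_i, h_i = 2, 1, 3, and Δ_i = (y_(i+1) − y_i)/h_i = -3/2, -1, -5/3:
  2·m_0 + 6·m_1 + 1·m_2 = 6(Δ_1 - Δ_0) = 3
  1·m_1 + 8·m_2 + 3·m_3 = 6(Δ_2 - Δ_1) = -4
Clamped end conditions give two more equations: 2h_0·m_0 + h_0·m_1 = 6(Δ_0 - g'(1)) = 6 and h_2·m_2 + 2h_2·m_3 = 6(g'(7) - Δ_2) = 40.
Forward elimination and back-substitution give m_0 = 47/42, m_1 = 16/21, m_2 = -80/21, m_3 = 60/7.

-3.8095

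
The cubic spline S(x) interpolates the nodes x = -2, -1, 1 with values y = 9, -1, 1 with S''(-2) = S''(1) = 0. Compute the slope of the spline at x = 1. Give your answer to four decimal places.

With M_i denoting the second derivative at x_i, h_i = 1, 2, and Δ_i = (y_(i+1) − y_i)/h_i = -10, 1:
  1·M_0 + 6·M_1 + 2·M_2 = 6(Δ_1 - Δ_0) = 66
Natural end conditions: M_0 = M_2 = 0.
Forward elimination and back-substitution give M_0 = 0, M_1 = 11, M_2 = 0.
On [-1, 1], S'(x) = b_1 + 2c_1·(x + 1) + 3d_1·(x + 1)² with b_1 = Δ_1 - h_1(2M_1 + M_2)/6 = -19/3, c_1 = M_1/2 = 11/2, d_1 = (M_2 - M_1)/(6h_1) = -11/12. So S'(1) = 14/3.

4.6667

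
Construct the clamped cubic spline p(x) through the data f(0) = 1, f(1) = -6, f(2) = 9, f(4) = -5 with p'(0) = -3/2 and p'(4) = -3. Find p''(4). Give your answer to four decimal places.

Let M_i = p''(x_i). Step sizes h_i = 1, 1, 2; slopes of the chords Δ_i = (y_(i+1) - y_i)/h_i = -7, 15, -7.
  1·M_0 + 4·M_1 + 1·M_2 = 6(Δ_1 - Δ_0) = 132
  1·M_1 + 6·M_2 + 2·M_3 = 6(Δ_2 - Δ_1) = -132
Clamped end conditions give two more equations: 2h_0·M_0 + h_0·M_1 = 6(Δ_0 - p'(0)) = -33 and h_2·M_2 + 2h_2·M_3 = 6(p'(4) - Δ_2) = 24.
Hence M_0 = -477/11, M_1 = 591/11, M_2 = -435/11, M_3 = 567/22.

25.7727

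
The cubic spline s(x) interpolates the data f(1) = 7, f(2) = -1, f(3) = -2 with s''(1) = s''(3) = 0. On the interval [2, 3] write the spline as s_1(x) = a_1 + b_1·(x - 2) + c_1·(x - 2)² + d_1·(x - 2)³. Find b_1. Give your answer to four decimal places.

-4.5000

Write σ_i for s''(x_i). With h_i = 1, 1 and divided differences Δ_i = -8, -1, the continuity of s' gives the tridiagonal system
  1·σ_0 + 4·σ_1 + 1·σ_2 = 6(Δ_1 - Δ_0) = 42
Natural end conditions: σ_0 = σ_2 = 0.
Solving: σ_0 = 0, σ_1 = 21/2, σ_2 = 0.
On [2, 3], with s_1(x) = a_1 + b_1·(x - 2) + c_1·(x - 2)² + d_1·(x - 2)³: c_1 = σ_1/2 = 21/4, d_1 = (σ_2 - σ_1)/(6h_1) = -7/4, b_1 = Δ_1 - h_1(2σ_1 + σ_2)/6 = -9/2.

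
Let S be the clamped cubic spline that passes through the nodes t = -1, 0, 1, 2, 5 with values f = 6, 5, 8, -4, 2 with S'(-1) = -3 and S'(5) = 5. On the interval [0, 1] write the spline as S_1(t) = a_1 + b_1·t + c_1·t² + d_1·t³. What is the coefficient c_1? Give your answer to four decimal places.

With σ_i denoting the second derivative at x_i, h_i = 1, 1, 1, 3, and Δ_i = (y_(i+1) − y_i)/h_i = -1, 3, -12, 2:
  1·σ_0 + 4·σ_1 + 1·σ_2 = 6(Δ_1 - Δ_0) = 24
  1·σ_1 + 4·σ_2 + 1·σ_3 = 6(Δ_2 - Δ_1) = -90
  1·σ_2 + 8·σ_3 + 3·σ_4 = 6(Δ_3 - Δ_2) = 84
Clamped end conditions give two more equations: 2h_0·σ_0 + h_0·σ_1 = 6(Δ_0 - S'(-1)) = 12 and h_3·σ_3 + 2h_3·σ_4 = 6(S'(5) - Δ_3) = 18.
Solving the tridiagonal system: σ_0 = -23/27, σ_1 = 370/27, σ_2 = -809/27, σ_3 = 436/27, σ_4 = -137/27.
On [0, 1], with S_1(t) = a_1 + b_1·t + c_1·t² + d_1·t³: c_1 = σ_1/2 = 185/27, d_1 = (σ_2 - σ_1)/(6h_1) = -131/18, b_1 = Δ_1 - h_1(2σ_1 + σ_2)/6 = 185/54.

6.8519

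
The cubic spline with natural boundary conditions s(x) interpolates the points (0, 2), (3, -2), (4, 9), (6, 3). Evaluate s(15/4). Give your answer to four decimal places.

6.6792

With M_i denoting the second derivative at x_i, h_i = 3, 1, 2, and Δ_i = (y_(i+1) − y_i)/h_i = -4/3, 11, -3:
  3·M_0 + 8·M_1 + 1·M_2 = 6(Δ_1 - Δ_0) = 74
  1·M_1 + 6·M_2 + 2·M_3 = 6(Δ_2 - Δ_1) = -84
Natural end conditions: M_0 = M_3 = 0.
Solving the tridiagonal system: M_0 = 0, M_1 = 528/47, M_2 = -746/47, M_3 = 0.
On [3, 4], s(x) = -2 + 1396/141·(x - 3) + 264/47·(x - 3)² - 637/141·(x - 3)³.
With (x - 3) = 3/4: s(15/4) = 20091/3008.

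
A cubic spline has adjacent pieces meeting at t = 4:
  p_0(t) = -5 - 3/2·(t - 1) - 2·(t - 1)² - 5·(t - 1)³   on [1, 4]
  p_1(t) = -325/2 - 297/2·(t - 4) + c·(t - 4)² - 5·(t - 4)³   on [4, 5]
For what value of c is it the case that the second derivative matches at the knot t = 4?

-47

p_0''(t) = -4 - 30·(t - 1), so p_0''(4) = -94. On the right, p_1''(4) = 2c, so c = -47.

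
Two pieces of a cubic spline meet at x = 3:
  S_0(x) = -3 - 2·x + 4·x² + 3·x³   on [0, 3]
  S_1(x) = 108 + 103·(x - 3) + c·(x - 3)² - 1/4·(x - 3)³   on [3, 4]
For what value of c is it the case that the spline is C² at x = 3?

31

S_0''(x) = 8 + 18·x, so S_0''(3) = 62. On the right, S_1''(3) = 2c, so c = 31.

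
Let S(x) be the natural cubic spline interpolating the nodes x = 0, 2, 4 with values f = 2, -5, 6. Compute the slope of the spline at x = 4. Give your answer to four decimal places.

Put M_i = S'' at the i-th knot. Here h = (2, 2) and Δ = (-7/2, 11/2), so the interior equations h_(i-1)·M_(i-1) + 2(h_(i-1)+h_i)·M_i + h_i·M_(i+1) = 6(Δ_i − Δ_(i-1)) read
  2·M_0 + 8·M_1 + 2·M_2 = 6(Δ_1 - Δ_0) = 54
Natural end conditions: M_0 = M_2 = 0.
Hence M_0 = 0, M_1 = 27/4, M_2 = 0.
On [2, 4], S'(x) = b_1 + 2c_1·(x - 2) + 3d_1·(x - 2)² with b_1 = Δ_1 - h_1(2M_1 + M_2)/6 = 1, c_1 = M_1/2 = 27/8, d_1 = (M_2 - M_1)/(6h_1) = -9/16. So S'(4) = 31/4.

7.7500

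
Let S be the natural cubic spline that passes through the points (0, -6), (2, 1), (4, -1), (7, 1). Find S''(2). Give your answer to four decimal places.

-3.8158

Put σ_i = S'' at the i-th knot. Here h = (2, 2, 3) and Δ = (7/2, -1, 2/3), so the interior equations h_(i-1)·σ_(i-1) + 2(h_(i-1)+h_i)·σ_i + h_i·σ_(i+1) = 6(Δ_i − Δ_(i-1)) read
  2·σ_0 + 8·σ_1 + 2·σ_2 = 6(Δ_1 - Δ_0) = -27
  2·σ_1 + 10·σ_2 + 3·σ_3 = 6(Δ_2 - Δ_1) = 10
Natural end conditions: σ_0 = σ_3 = 0.
Forward elimination and back-substitution give σ_0 = 0, σ_1 = -145/38, σ_2 = 67/38, σ_3 = 0.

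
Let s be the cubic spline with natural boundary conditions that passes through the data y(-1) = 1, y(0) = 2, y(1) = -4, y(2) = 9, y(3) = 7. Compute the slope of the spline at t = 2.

Let M_i = s''(x_i). Step sizes h_i = 1, 1, 1, 1; slopes of the chords Δ_i = (y_(i+1) - y_i)/h_i = 1, -6, 13, -2.
  1·M_0 + 4·M_1 + 1·M_2 = 6(Δ_1 - Δ_0) = -42
  1·M_1 + 4·M_2 + 1·M_3 = 6(Δ_2 - Δ_1) = 114
  1·M_2 + 4·M_3 + 1·M_4 = 6(Δ_3 - Δ_2) = -90
Natural end conditions: M_0 = M_4 = 0.
Solving: M_0 = 0, M_1 = -21, M_2 = 42, M_3 = -33, M_4 = 0.
On [2, 3], s'(t) = b_3 + 2c_3·(t - 2) + 3d_3·(t - 2)² with b_3 = Δ_3 - h_3(2M_3 + M_4)/6 = 9, c_3 = M_3/2 = -33/2, d_3 = (M_4 - M_3)/(6h_3) = 11/2. So s'(2) = 9.

9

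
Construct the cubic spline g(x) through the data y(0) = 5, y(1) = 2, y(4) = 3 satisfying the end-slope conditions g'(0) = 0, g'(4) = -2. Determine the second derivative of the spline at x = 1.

6

Let M_i = g''(x_i). Step sizes h_i = 1, 3; slopes of the chords Δ_i = (y_(i+1) - y_i)/h_i = -3, 1/3.
  1·M_0 + 8·M_1 + 3·M_2 = 6(Δ_1 - Δ_0) = 20
Clamped end conditions give two more equations: 2h_0·M_0 + h_0·M_1 = 6(Δ_0 - g'(0)) = -18 and h_1·M_1 + 2h_1·M_2 = 6(g'(4) - Δ_1) = -14.
Solving: M_0 = -12, M_1 = 6, M_2 = -16/3.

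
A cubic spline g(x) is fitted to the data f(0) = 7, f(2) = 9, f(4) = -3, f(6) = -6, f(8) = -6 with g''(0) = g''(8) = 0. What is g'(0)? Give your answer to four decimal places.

Write M_i for g''(x_i). With h_i = 2, 2, 2, 2 and divided differences Δ_i = 1, -6, -3/2, 0, the continuity of g' gives the tridiagonal system
  2·M_0 + 8·M_1 + 2·M_2 = 6(Δ_1 - Δ_0) = -42
  2·M_1 + 8·M_2 + 2·M_3 = 6(Δ_2 - Δ_1) = 27
  2·M_2 + 8·M_3 + 2·M_4 = 6(Δ_3 - Δ_2) = 9
Natural end conditions: M_0 = M_4 = 0.
Solving: M_0 = 0, M_1 = -729/112, M_2 = 141/28, M_3 = -15/112, M_4 = 0.
On [0, 2], g'(x) = b_0 + 2c_0·x + 3d_0·x² with b_0 = Δ_0 - h_0(2M_0 + M_1)/6 = 355/112, c_0 = M_0/2 = 0, d_0 = (M_1 - M_0)/(6h_0) = -243/448. So g'(0) = 355/112.

3.1696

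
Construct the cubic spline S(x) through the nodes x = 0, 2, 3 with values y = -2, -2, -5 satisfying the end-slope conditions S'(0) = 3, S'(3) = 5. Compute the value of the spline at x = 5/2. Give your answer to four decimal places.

Put M_i = S'' at the i-th knot. Here h = (2, 1) and Δ = (0, -3), so the interior equations h_(i-1)·M_(i-1) + 2(h_(i-1)+h_i)·M_i + h_i·M_(i+1) = 6(Δ_i − Δ_(i-1)) read
  2·M_0 + 6·M_1 + 1·M_2 = 6(Δ_1 - Δ_0) = -18
Clamped end conditions give two more equations: 2h_0·M_0 + h_0·M_1 = 6(Δ_0 - S'(0)) = -18 and h_1·M_1 + 2h_1·M_2 = 6(S'(3) - Δ_1) = 48.
Solving: M_0 = -5/6, M_1 = -22/3, M_2 = 83/3.
On [2, 3], S(x) = -2 - 31/6·(x - 2) - 11/3·(x - 2)² + 35/6·(x - 2)³.
With (x - 2) = 1/2: S(5/2) = -229/48.

-4.7708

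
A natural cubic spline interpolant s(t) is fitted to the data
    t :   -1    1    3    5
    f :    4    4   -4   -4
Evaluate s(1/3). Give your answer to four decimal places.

4.9877

Write σ_i for s''(x_i). With h_i = 2, 2, 2 and divided differences Δ_i = 0, -4, 0, the continuity of s' gives the tridiagonal system
  2·σ_0 + 8·σ_1 + 2·σ_2 = 6(Δ_1 - Δ_0) = -24
  2·σ_1 + 8·σ_2 + 2·σ_3 = 6(Δ_2 - Δ_1) = 24
Natural end conditions: σ_0 = σ_3 = 0.
Forward elimination and back-substitution give σ_0 = 0, σ_1 = -4, σ_2 = 4, σ_3 = 0.
On [-1, 1], s(t) = 4 + 4/3·(t + 1) + 0·(t + 1)² - 1/3·(t + 1)³.
With (t + 1) = 4/3: s(1/3) = 404/81.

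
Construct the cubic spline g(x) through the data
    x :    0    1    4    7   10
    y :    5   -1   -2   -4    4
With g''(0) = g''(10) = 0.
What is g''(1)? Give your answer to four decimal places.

4.9815

Let m_i = g''(x_i). Step sizes h_i = 1, 3, 3, 3; slopes of the chords Δ_i = (y_(i+1) - y_i)/h_i = -6, -1/3, -2/3, 8/3.
  1·m_0 + 8·m_1 + 3·m_2 = 6(Δ_1 - Δ_0) = 34
  3·m_1 + 12·m_2 + 3·m_3 = 6(Δ_2 - Δ_1) = -2
  3·m_2 + 12·m_3 + 3·m_4 = 6(Δ_3 - Δ_2) = 20
Natural end conditions: m_0 = m_4 = 0.
Solving: m_0 = 0, m_1 = 269/54, m_2 = -158/81, m_3 = 349/162, m_4 = 0.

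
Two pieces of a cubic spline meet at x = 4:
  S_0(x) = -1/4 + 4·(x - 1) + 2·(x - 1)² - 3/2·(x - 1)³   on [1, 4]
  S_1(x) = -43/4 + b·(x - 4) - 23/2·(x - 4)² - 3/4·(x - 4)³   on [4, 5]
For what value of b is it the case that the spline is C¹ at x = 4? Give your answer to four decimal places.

-24.5000

S_0'(x) = 4 + 4·(x - 1) - 9/2·(x - 1)², so S_0'(4) = -49/2. On the right, S_1'(4) = b, so b = -49/2.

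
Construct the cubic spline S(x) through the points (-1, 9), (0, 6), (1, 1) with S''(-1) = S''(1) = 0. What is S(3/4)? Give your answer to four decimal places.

2.3672

Write M_i for S''(x_i). With h_i = 1, 1 and divided differences Δ_i = -3, -5, the continuity of S' gives the tridiagonal system
  1·M_0 + 4·M_1 + 1·M_2 = 6(Δ_1 - Δ_0) = -12
Natural end conditions: M_0 = M_2 = 0.
Forward elimination and back-substitution give M_0 = 0, M_1 = -3, M_2 = 0.
On [0, 1], S(x) = 6 - 4·x - 3/2·x² + 1/2·x³.
With x = 3/4: S(3/4) = 303/128.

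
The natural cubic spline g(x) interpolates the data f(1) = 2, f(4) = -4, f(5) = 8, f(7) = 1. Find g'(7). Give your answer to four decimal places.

-9.3723

Write m_i for g''(x_i). With h_i = 3, 1, 2 and divided differences Δ_i = -2, 12, -7/2, the continuity of g' gives the tridiagonal system
  3·m_0 + 8·m_1 + 1·m_2 = 6(Δ_1 - Δ_0) = 84
  1·m_1 + 6·m_2 + 2·m_3 = 6(Δ_2 - Δ_1) = -93
Natural end conditions: m_0 = m_3 = 0.
Solving: m_0 = 0, m_1 = 597/47, m_2 = -828/47, m_3 = 0.
On [5, 7], g'(x) = b_2 + 2c_2·(x - 5) + 3d_2·(x - 5)² with b_2 = Δ_2 - h_2(2m_2 + m_3)/6 = 775/94, c_2 = m_2/2 = -414/47, d_2 = (m_3 - m_2)/(6h_2) = 69/47. So g'(7) = -881/94.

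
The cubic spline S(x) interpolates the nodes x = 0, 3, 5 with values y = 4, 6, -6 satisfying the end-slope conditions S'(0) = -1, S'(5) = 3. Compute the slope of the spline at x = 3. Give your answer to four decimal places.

-5.7000

With m_i denoting the second derivative at x_i, h_i = 3, 2, and Δ_i = (y_(i+1) − y_i)/h_i = 2/3, -6:
  3·m_0 + 10·m_1 + 2·m_2 = 6(Δ_1 - Δ_0) = -40
Clamped end conditions give two more equations: 2h_0·m_0 + h_0·m_1 = 6(Δ_0 - S'(0)) = 10 and h_1·m_1 + 2h_1·m_2 = 6(S'(5) - Δ_1) = 54.
Solving the tridiagonal system: m_0 = 97/15, m_1 = -48/5, m_2 = 183/10.
On [3, 5], S'(x) = b_1 + 2c_1·(x - 3) + 3d_1·(x - 3)² with b_1 = Δ_1 - h_1(2m_1 + m_2)/6 = -57/10, c_1 = m_1/2 = -24/5, d_1 = (m_2 - m_1)/(6h_1) = 93/40. So S'(3) = -57/10.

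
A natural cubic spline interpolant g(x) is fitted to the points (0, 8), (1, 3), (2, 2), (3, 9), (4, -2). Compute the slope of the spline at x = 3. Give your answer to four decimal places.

-0.3571

With m_i denoting the second derivative at x_i, h_i = 1, 1, 1, 1, and Δ_i = (y_(i+1) − y_i)/h_i = -5, -1, 7, -11:
  1·m_0 + 4·m_1 + 1·m_2 = 6(Δ_1 - Δ_0) = 24
  1·m_1 + 4·m_2 + 1·m_3 = 6(Δ_2 - Δ_1) = 48
  1·m_2 + 4·m_3 + 1·m_4 = 6(Δ_3 - Δ_2) = -108
Natural end conditions: m_0 = m_4 = 0.
Hence m_0 = 0, m_1 = 15/14, m_2 = 138/7, m_3 = -447/14, m_4 = 0.
On [3, 4], g'(x) = b_3 + 2c_3·(x - 3) + 3d_3·(x - 3)² with b_3 = Δ_3 - h_3(2m_3 + m_4)/6 = -5/14, c_3 = m_3/2 = -447/28, d_3 = (m_4 - m_3)/(6h_3) = 149/28. So g'(3) = -5/14.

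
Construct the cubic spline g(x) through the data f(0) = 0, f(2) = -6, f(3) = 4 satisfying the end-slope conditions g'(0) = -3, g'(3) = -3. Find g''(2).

26

With σ_i denoting the second derivative at x_i, h_i = 2, 1, and Δ_i = (y_(i+1) − y_i)/h_i = -3, 10:
  2·σ_0 + 6·σ_1 + 1·σ_2 = 6(Δ_1 - Δ_0) = 78
Clamped end conditions give two more equations: 2h_0·σ_0 + h_0·σ_1 = 6(Δ_0 - g'(0)) = 0 and h_1·σ_1 + 2h_1·σ_2 = 6(g'(3) - Δ_1) = -78.
Forward elimination and back-substitution give σ_0 = -13, σ_1 = 26, σ_2 = -52.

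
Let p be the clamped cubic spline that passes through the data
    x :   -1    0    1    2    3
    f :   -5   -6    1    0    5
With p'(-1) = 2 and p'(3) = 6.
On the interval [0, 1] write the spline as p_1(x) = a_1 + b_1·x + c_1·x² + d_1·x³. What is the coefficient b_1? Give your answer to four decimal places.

Write m_i for p''(x_i). With h_i = 1, 1, 1, 1 and divided differences Δ_i = -1, 7, -1, 5, the continuity of p' gives the tridiagonal system
  1·m_0 + 4·m_1 + 1·m_2 = 6(Δ_1 - Δ_0) = 48
  1·m_1 + 4·m_2 + 1·m_3 = 6(Δ_2 - Δ_1) = -48
  1·m_2 + 4·m_3 + 1·m_4 = 6(Δ_3 - Δ_2) = 36
Clamped end conditions give two more equations: 2h_0·m_0 + h_0·m_1 = 6(Δ_0 - p'(-1)) = -18 and h_3·m_3 + 2h_3·m_4 = 6(p'(3) - Δ_3) = 6.
Hence m_0 = -283/14, m_1 = 157/7, m_2 = -43/2, m_3 = 109/7, m_4 = -67/14.
On [0, 1], with p_1(x) = a_1 + b_1·x + c_1·x² + d_1·x³: c_1 = m_1/2 = 157/14, d_1 = (m_2 - m_1)/(6h_1) = -205/28, b_1 = Δ_1 - h_1(2m_1 + m_2)/6 = 87/28.

3.1071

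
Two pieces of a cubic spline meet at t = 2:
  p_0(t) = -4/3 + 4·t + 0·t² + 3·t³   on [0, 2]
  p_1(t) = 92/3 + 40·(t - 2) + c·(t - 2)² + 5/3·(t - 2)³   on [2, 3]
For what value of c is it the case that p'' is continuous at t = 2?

18

p_0''(t) = 0 + 18·t, so p_0''(2) = 36. On the right, p_1''(2) = 2c, so c = 18.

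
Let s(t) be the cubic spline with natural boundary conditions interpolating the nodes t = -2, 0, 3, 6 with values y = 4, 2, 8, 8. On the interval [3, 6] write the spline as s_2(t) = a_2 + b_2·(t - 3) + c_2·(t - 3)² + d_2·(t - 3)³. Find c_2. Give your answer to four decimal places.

-0.7838

With σ_i denoting the second derivative at x_i, h_i = 2, 3, 3, and Δ_i = (y_(i+1) − y_i)/h_i = -1, 2, 0:
  2·σ_0 + 10·σ_1 + 3·σ_2 = 6(Δ_1 - Δ_0) = 18
  3·σ_1 + 12·σ_2 + 3·σ_3 = 6(Δ_2 - Δ_1) = -12
Natural end conditions: σ_0 = σ_3 = 0.
Forward elimination and back-substitution give σ_0 = 0, σ_1 = 84/37, σ_2 = -58/37, σ_3 = 0.
On [3, 6], with s_2(t) = a_2 + b_2·(t - 3) + c_2·(t - 3)² + d_2·(t - 3)³: c_2 = σ_2/2 = -29/37, d_2 = (σ_3 - σ_2)/(6h_2) = 29/333, b_2 = Δ_2 - h_2(2σ_2 + σ_3)/6 = 58/37.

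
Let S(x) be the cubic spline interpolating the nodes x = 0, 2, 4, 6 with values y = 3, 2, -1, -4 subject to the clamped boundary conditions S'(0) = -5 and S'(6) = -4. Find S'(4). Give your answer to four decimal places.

Let σ_i = S''(x_i). Step sizes h_i = 2, 2, 2; slopes of the chords Δ_i = (y_(i+1) - y_i)/h_i = -1/2, -3/2, -3/2.
  2·σ_0 + 8·σ_1 + 2·σ_2 = 6(Δ_1 - Δ_0) = -6
  2·σ_1 + 8·σ_2 + 2·σ_3 = 6(Δ_2 - Δ_1) = 0
Clamped end conditions give two more equations: 2h_0·σ_0 + h_0·σ_1 = 6(Δ_0 - S'(0)) = 27 and h_2·σ_2 + 2h_2·σ_3 = 6(S'(6) - Δ_2) = -15.
Solving: σ_0 = 253/30, σ_1 = -101/30, σ_2 = 61/30, σ_3 = -143/30.
On [4, 6], S'(x) = b_2 + 2c_2·(x - 4) + 3d_2·(x - 4)² with b_2 = Δ_2 - h_2(2σ_2 + σ_3)/6 = -19/15, c_2 = σ_2/2 = 61/60, d_2 = (σ_3 - σ_2)/(6h_2) = -17/30. So S'(4) = -19/15.

-1.2667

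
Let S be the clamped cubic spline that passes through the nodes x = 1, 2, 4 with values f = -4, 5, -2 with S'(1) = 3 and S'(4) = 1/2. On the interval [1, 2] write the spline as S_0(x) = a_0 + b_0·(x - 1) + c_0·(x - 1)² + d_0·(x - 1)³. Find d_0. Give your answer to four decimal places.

-8.8333

With σ_i denoting the second derivative at x_i, h_i = 1, 2, and Δ_i = (y_(i+1) − y_i)/h_i = 9, -7/2:
  1·σ_0 + 6·σ_1 + 2·σ_2 = 6(Δ_1 - Δ_0) = -75
Clamped end conditions give two more equations: 2h_0·σ_0 + h_0·σ_1 = 6(Δ_0 - S'(1)) = 36 and h_1·σ_1 + 2h_1·σ_2 = 6(S'(4) - Δ_1) = 24.
Solving: σ_0 = 89/3, σ_1 = -70/3, σ_2 = 53/3.
On [1, 2], with S_0(x) = a_0 + b_0·(x - 1) + c_0·(x - 1)² + d_0·(x - 1)³: c_0 = σ_0/2 = 89/6, d_0 = (σ_1 - σ_0)/(6h_0) = -53/6, b_0 = Δ_0 - h_0(2σ_0 + σ_1)/6 = 3.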